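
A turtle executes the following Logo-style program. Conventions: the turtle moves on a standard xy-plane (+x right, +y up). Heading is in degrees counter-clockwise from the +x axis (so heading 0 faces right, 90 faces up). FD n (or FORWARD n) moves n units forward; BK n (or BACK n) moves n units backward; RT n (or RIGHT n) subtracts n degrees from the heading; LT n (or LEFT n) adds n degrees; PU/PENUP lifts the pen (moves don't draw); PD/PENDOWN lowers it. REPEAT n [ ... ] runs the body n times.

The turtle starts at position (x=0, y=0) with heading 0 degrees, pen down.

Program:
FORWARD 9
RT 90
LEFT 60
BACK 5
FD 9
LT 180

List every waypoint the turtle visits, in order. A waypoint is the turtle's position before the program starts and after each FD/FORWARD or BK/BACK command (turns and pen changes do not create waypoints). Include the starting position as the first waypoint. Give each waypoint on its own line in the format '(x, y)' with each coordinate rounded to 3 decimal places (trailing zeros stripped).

Answer: (0, 0)
(9, 0)
(4.67, 2.5)
(12.464, -2)

Derivation:
Executing turtle program step by step:
Start: pos=(0,0), heading=0, pen down
FD 9: (0,0) -> (9,0) [heading=0, draw]
RT 90: heading 0 -> 270
LT 60: heading 270 -> 330
BK 5: (9,0) -> (4.67,2.5) [heading=330, draw]
FD 9: (4.67,2.5) -> (12.464,-2) [heading=330, draw]
LT 180: heading 330 -> 150
Final: pos=(12.464,-2), heading=150, 3 segment(s) drawn
Waypoints (4 total):
(0, 0)
(9, 0)
(4.67, 2.5)
(12.464, -2)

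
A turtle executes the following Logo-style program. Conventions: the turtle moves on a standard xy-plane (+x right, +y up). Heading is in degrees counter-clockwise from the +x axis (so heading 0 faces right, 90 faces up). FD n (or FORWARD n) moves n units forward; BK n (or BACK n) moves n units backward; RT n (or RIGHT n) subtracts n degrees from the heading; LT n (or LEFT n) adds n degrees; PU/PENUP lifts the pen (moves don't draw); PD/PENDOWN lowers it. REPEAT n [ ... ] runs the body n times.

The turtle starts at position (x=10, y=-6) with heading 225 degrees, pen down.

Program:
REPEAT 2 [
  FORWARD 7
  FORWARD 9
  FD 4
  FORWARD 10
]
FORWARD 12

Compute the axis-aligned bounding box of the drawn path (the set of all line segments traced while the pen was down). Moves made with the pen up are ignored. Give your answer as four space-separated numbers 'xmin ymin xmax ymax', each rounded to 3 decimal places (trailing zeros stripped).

Executing turtle program step by step:
Start: pos=(10,-6), heading=225, pen down
REPEAT 2 [
  -- iteration 1/2 --
  FD 7: (10,-6) -> (5.05,-10.95) [heading=225, draw]
  FD 9: (5.05,-10.95) -> (-1.314,-17.314) [heading=225, draw]
  FD 4: (-1.314,-17.314) -> (-4.142,-20.142) [heading=225, draw]
  FD 10: (-4.142,-20.142) -> (-11.213,-27.213) [heading=225, draw]
  -- iteration 2/2 --
  FD 7: (-11.213,-27.213) -> (-16.163,-32.163) [heading=225, draw]
  FD 9: (-16.163,-32.163) -> (-22.527,-38.527) [heading=225, draw]
  FD 4: (-22.527,-38.527) -> (-25.355,-41.355) [heading=225, draw]
  FD 10: (-25.355,-41.355) -> (-32.426,-48.426) [heading=225, draw]
]
FD 12: (-32.426,-48.426) -> (-40.912,-56.912) [heading=225, draw]
Final: pos=(-40.912,-56.912), heading=225, 9 segment(s) drawn

Segment endpoints: x in {-40.912, -32.426, -25.355, -22.527, -16.163, -11.213, -4.142, -1.314, 5.05, 10}, y in {-56.912, -48.426, -41.355, -38.527, -32.163, -27.213, -20.142, -17.314, -10.95, -6}
xmin=-40.912, ymin=-56.912, xmax=10, ymax=-6

Answer: -40.912 -56.912 10 -6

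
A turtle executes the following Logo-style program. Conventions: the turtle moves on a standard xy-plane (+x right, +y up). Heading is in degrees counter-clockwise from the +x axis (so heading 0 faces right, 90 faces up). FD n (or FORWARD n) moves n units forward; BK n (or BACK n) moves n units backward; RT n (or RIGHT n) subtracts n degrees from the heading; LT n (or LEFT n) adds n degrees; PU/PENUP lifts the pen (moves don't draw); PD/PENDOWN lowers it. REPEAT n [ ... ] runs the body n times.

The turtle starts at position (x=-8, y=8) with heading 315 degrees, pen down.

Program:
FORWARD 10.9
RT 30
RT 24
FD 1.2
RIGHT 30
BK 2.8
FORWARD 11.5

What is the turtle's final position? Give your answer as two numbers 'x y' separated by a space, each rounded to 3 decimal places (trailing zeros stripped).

Answer: -5.955 -7.654

Derivation:
Executing turtle program step by step:
Start: pos=(-8,8), heading=315, pen down
FD 10.9: (-8,8) -> (-0.293,0.293) [heading=315, draw]
RT 30: heading 315 -> 285
RT 24: heading 285 -> 261
FD 1.2: (-0.293,0.293) -> (-0.48,-0.893) [heading=261, draw]
RT 30: heading 261 -> 231
BK 2.8: (-0.48,-0.893) -> (1.282,1.283) [heading=231, draw]
FD 11.5: (1.282,1.283) -> (-5.955,-7.654) [heading=231, draw]
Final: pos=(-5.955,-7.654), heading=231, 4 segment(s) drawn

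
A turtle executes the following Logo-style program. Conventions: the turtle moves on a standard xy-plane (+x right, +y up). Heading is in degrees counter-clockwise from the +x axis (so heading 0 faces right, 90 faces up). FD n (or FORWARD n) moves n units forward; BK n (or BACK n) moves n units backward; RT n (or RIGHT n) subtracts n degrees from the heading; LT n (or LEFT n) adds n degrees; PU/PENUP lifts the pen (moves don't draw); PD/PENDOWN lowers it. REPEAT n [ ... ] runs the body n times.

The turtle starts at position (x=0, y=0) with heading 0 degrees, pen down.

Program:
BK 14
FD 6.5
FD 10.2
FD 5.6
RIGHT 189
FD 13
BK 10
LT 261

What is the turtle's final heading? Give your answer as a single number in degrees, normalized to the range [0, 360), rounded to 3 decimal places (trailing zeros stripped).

Executing turtle program step by step:
Start: pos=(0,0), heading=0, pen down
BK 14: (0,0) -> (-14,0) [heading=0, draw]
FD 6.5: (-14,0) -> (-7.5,0) [heading=0, draw]
FD 10.2: (-7.5,0) -> (2.7,0) [heading=0, draw]
FD 5.6: (2.7,0) -> (8.3,0) [heading=0, draw]
RT 189: heading 0 -> 171
FD 13: (8.3,0) -> (-4.54,2.034) [heading=171, draw]
BK 10: (-4.54,2.034) -> (5.337,0.469) [heading=171, draw]
LT 261: heading 171 -> 72
Final: pos=(5.337,0.469), heading=72, 6 segment(s) drawn

Answer: 72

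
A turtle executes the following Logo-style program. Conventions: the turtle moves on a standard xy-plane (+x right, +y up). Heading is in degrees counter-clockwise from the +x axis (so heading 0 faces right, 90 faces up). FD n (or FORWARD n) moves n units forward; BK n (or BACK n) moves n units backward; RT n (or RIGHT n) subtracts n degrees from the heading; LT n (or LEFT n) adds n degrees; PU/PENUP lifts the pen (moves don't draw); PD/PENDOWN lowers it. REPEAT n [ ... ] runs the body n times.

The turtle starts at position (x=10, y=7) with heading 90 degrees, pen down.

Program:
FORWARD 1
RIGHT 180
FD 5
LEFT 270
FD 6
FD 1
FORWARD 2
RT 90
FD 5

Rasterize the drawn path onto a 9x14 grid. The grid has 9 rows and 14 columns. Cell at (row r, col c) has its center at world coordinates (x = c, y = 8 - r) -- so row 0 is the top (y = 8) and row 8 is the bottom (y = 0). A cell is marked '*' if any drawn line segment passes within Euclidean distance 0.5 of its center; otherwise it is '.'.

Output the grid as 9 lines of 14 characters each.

Segment 0: (10,7) -> (10,8)
Segment 1: (10,8) -> (10,3)
Segment 2: (10,3) -> (4,3)
Segment 3: (4,3) -> (3,3)
Segment 4: (3,3) -> (1,3)
Segment 5: (1,3) -> (1,8)

Answer: .*........*...
.*........*...
.*........*...
.*........*...
.*........*...
.**********...
..............
..............
..............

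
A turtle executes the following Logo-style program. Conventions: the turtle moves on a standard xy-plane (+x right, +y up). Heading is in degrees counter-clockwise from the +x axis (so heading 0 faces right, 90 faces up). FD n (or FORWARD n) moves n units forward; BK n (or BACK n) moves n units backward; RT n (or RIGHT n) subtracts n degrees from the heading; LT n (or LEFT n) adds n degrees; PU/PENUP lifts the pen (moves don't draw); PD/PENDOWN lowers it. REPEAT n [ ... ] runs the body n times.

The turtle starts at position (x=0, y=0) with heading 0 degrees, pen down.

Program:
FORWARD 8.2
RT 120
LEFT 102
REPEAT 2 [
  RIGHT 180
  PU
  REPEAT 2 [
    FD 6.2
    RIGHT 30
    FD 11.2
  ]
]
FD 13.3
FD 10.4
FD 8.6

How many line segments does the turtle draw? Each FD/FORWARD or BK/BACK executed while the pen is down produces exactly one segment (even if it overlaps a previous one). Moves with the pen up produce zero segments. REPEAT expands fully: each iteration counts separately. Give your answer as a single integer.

Answer: 1

Derivation:
Executing turtle program step by step:
Start: pos=(0,0), heading=0, pen down
FD 8.2: (0,0) -> (8.2,0) [heading=0, draw]
RT 120: heading 0 -> 240
LT 102: heading 240 -> 342
REPEAT 2 [
  -- iteration 1/2 --
  RT 180: heading 342 -> 162
  PU: pen up
  REPEAT 2 [
    -- iteration 1/2 --
    FD 6.2: (8.2,0) -> (2.303,1.916) [heading=162, move]
    RT 30: heading 162 -> 132
    FD 11.2: (2.303,1.916) -> (-5.191,10.239) [heading=132, move]
    -- iteration 2/2 --
    FD 6.2: (-5.191,10.239) -> (-9.339,14.847) [heading=132, move]
    RT 30: heading 132 -> 102
    FD 11.2: (-9.339,14.847) -> (-11.668,25.802) [heading=102, move]
  ]
  -- iteration 2/2 --
  RT 180: heading 102 -> 282
  PU: pen up
  REPEAT 2 [
    -- iteration 1/2 --
    FD 6.2: (-11.668,25.802) -> (-10.379,19.737) [heading=282, move]
    RT 30: heading 282 -> 252
    FD 11.2: (-10.379,19.737) -> (-13.84,9.086) [heading=252, move]
    -- iteration 2/2 --
    FD 6.2: (-13.84,9.086) -> (-15.756,3.189) [heading=252, move]
    RT 30: heading 252 -> 222
    FD 11.2: (-15.756,3.189) -> (-24.079,-4.305) [heading=222, move]
  ]
]
FD 13.3: (-24.079,-4.305) -> (-33.963,-13.205) [heading=222, move]
FD 10.4: (-33.963,-13.205) -> (-41.692,-20.164) [heading=222, move]
FD 8.6: (-41.692,-20.164) -> (-48.083,-25.918) [heading=222, move]
Final: pos=(-48.083,-25.918), heading=222, 1 segment(s) drawn
Segments drawn: 1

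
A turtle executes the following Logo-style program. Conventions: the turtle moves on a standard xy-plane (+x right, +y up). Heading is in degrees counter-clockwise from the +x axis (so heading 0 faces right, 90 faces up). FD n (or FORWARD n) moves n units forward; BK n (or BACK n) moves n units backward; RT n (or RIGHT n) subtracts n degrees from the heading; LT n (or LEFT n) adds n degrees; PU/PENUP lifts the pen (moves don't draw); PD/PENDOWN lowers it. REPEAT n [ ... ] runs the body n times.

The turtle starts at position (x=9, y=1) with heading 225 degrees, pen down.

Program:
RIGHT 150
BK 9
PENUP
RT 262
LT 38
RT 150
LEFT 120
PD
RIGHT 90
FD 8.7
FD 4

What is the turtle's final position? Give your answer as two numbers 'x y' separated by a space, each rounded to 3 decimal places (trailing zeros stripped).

Executing turtle program step by step:
Start: pos=(9,1), heading=225, pen down
RT 150: heading 225 -> 75
BK 9: (9,1) -> (6.671,-7.693) [heading=75, draw]
PU: pen up
RT 262: heading 75 -> 173
LT 38: heading 173 -> 211
RT 150: heading 211 -> 61
LT 120: heading 61 -> 181
PD: pen down
RT 90: heading 181 -> 91
FD 8.7: (6.671,-7.693) -> (6.519,1.005) [heading=91, draw]
FD 4: (6.519,1.005) -> (6.449,5.005) [heading=91, draw]
Final: pos=(6.449,5.005), heading=91, 3 segment(s) drawn

Answer: 6.449 5.005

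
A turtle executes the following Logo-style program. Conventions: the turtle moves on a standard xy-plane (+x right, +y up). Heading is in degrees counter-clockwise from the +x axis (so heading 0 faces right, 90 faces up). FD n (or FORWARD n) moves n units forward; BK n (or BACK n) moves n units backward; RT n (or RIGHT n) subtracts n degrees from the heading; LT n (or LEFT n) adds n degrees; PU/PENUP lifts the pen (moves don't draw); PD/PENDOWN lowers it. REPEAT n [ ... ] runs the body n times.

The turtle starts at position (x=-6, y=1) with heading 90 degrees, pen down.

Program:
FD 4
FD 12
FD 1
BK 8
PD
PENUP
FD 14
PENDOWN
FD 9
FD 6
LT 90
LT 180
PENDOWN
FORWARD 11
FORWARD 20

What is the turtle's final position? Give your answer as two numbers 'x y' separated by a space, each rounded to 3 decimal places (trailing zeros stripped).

Executing turtle program step by step:
Start: pos=(-6,1), heading=90, pen down
FD 4: (-6,1) -> (-6,5) [heading=90, draw]
FD 12: (-6,5) -> (-6,17) [heading=90, draw]
FD 1: (-6,17) -> (-6,18) [heading=90, draw]
BK 8: (-6,18) -> (-6,10) [heading=90, draw]
PD: pen down
PU: pen up
FD 14: (-6,10) -> (-6,24) [heading=90, move]
PD: pen down
FD 9: (-6,24) -> (-6,33) [heading=90, draw]
FD 6: (-6,33) -> (-6,39) [heading=90, draw]
LT 90: heading 90 -> 180
LT 180: heading 180 -> 0
PD: pen down
FD 11: (-6,39) -> (5,39) [heading=0, draw]
FD 20: (5,39) -> (25,39) [heading=0, draw]
Final: pos=(25,39), heading=0, 8 segment(s) drawn

Answer: 25 39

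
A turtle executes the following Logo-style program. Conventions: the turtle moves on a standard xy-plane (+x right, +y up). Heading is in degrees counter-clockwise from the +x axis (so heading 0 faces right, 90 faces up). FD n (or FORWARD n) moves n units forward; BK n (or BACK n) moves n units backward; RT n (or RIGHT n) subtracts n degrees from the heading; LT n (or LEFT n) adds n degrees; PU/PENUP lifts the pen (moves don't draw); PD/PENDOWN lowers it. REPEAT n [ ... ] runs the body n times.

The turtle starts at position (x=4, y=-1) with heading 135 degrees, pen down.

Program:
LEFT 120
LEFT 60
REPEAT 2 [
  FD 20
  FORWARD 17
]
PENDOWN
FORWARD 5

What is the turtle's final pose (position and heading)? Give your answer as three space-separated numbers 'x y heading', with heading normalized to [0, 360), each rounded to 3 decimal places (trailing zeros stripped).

Answer: 59.861 -56.861 315

Derivation:
Executing turtle program step by step:
Start: pos=(4,-1), heading=135, pen down
LT 120: heading 135 -> 255
LT 60: heading 255 -> 315
REPEAT 2 [
  -- iteration 1/2 --
  FD 20: (4,-1) -> (18.142,-15.142) [heading=315, draw]
  FD 17: (18.142,-15.142) -> (30.163,-27.163) [heading=315, draw]
  -- iteration 2/2 --
  FD 20: (30.163,-27.163) -> (44.305,-41.305) [heading=315, draw]
  FD 17: (44.305,-41.305) -> (56.326,-53.326) [heading=315, draw]
]
PD: pen down
FD 5: (56.326,-53.326) -> (59.861,-56.861) [heading=315, draw]
Final: pos=(59.861,-56.861), heading=315, 5 segment(s) drawn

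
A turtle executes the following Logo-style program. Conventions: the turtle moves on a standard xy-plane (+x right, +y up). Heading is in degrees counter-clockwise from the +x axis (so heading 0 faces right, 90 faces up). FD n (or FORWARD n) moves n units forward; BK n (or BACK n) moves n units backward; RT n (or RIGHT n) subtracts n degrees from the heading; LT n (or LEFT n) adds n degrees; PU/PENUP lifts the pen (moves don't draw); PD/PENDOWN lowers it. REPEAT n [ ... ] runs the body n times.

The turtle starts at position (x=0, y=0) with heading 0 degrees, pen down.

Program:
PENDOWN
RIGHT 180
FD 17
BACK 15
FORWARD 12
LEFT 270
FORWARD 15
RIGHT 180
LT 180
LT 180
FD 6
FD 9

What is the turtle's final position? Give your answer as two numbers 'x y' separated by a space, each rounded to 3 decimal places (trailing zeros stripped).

Answer: -14 0

Derivation:
Executing turtle program step by step:
Start: pos=(0,0), heading=0, pen down
PD: pen down
RT 180: heading 0 -> 180
FD 17: (0,0) -> (-17,0) [heading=180, draw]
BK 15: (-17,0) -> (-2,0) [heading=180, draw]
FD 12: (-2,0) -> (-14,0) [heading=180, draw]
LT 270: heading 180 -> 90
FD 15: (-14,0) -> (-14,15) [heading=90, draw]
RT 180: heading 90 -> 270
LT 180: heading 270 -> 90
LT 180: heading 90 -> 270
FD 6: (-14,15) -> (-14,9) [heading=270, draw]
FD 9: (-14,9) -> (-14,0) [heading=270, draw]
Final: pos=(-14,0), heading=270, 6 segment(s) drawn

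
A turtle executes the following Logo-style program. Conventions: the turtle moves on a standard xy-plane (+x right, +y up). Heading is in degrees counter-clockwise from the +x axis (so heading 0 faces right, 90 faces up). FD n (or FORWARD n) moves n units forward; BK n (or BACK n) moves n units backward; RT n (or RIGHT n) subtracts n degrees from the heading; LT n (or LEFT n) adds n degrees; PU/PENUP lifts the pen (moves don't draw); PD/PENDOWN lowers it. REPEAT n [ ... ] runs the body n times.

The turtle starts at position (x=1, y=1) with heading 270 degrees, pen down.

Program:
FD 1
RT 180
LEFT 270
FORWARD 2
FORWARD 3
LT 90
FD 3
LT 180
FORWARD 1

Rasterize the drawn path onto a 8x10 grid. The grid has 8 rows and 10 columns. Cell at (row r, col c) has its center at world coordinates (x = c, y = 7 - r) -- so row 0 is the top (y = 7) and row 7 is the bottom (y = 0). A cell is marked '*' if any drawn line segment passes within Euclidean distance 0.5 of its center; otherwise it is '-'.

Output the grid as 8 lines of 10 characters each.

Segment 0: (1,1) -> (1,0)
Segment 1: (1,0) -> (3,-0)
Segment 2: (3,-0) -> (6,-0)
Segment 3: (6,-0) -> (6,3)
Segment 4: (6,3) -> (6,2)

Answer: ----------
----------
----------
----------
------*---
------*---
-*----*---
-******---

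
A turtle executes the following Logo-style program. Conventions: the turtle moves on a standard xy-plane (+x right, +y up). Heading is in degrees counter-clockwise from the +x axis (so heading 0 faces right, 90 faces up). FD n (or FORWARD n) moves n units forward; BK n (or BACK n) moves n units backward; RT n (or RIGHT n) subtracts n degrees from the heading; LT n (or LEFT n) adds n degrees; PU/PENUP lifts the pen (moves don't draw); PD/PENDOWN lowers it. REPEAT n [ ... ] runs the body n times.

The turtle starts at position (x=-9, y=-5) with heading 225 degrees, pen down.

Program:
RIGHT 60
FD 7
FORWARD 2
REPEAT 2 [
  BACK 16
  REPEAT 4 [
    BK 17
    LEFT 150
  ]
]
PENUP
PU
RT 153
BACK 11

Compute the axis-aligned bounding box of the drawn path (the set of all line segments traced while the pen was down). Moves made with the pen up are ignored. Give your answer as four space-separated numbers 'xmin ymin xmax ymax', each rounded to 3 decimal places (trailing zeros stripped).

Answer: -17.693 -25.746 14.182 0.809

Derivation:
Executing turtle program step by step:
Start: pos=(-9,-5), heading=225, pen down
RT 60: heading 225 -> 165
FD 7: (-9,-5) -> (-15.761,-3.188) [heading=165, draw]
FD 2: (-15.761,-3.188) -> (-17.693,-2.671) [heading=165, draw]
REPEAT 2 [
  -- iteration 1/2 --
  BK 16: (-17.693,-2.671) -> (-2.239,-6.812) [heading=165, draw]
  REPEAT 4 [
    -- iteration 1/4 --
    BK 17: (-2.239,-6.812) -> (14.182,-11.212) [heading=165, draw]
    LT 150: heading 165 -> 315
    -- iteration 2/4 --
    BK 17: (14.182,-11.212) -> (2.161,0.809) [heading=315, draw]
    LT 150: heading 315 -> 105
    -- iteration 3/4 --
    BK 17: (2.161,0.809) -> (6.561,-15.612) [heading=105, draw]
    LT 150: heading 105 -> 255
    -- iteration 4/4 --
    BK 17: (6.561,-15.612) -> (10.961,0.809) [heading=255, draw]
    LT 150: heading 255 -> 45
  ]
  -- iteration 2/2 --
  BK 16: (10.961,0.809) -> (-0.352,-10.505) [heading=45, draw]
  REPEAT 4 [
    -- iteration 1/4 --
    BK 17: (-0.352,-10.505) -> (-12.373,-22.525) [heading=45, draw]
    LT 150: heading 45 -> 195
    -- iteration 2/4 --
    BK 17: (-12.373,-22.525) -> (4.047,-18.125) [heading=195, draw]
    LT 150: heading 195 -> 345
    -- iteration 3/4 --
    BK 17: (4.047,-18.125) -> (-12.373,-13.726) [heading=345, draw]
    LT 150: heading 345 -> 135
    -- iteration 4/4 --
    BK 17: (-12.373,-13.726) -> (-0.352,-25.746) [heading=135, draw]
    LT 150: heading 135 -> 285
  ]
]
PU: pen up
PU: pen up
RT 153: heading 285 -> 132
BK 11: (-0.352,-25.746) -> (7.008,-33.921) [heading=132, move]
Final: pos=(7.008,-33.921), heading=132, 12 segment(s) drawn

Segment endpoints: x in {-17.693, -15.761, -12.373, -12.373, -9, -2.239, -0.352, -0.352, 2.161, 4.047, 6.561, 10.961, 14.182}, y in {-25.746, -22.525, -18.125, -15.612, -13.726, -11.212, -10.505, -6.812, -5, -3.188, -2.671, 0.809, 0.809}
xmin=-17.693, ymin=-25.746, xmax=14.182, ymax=0.809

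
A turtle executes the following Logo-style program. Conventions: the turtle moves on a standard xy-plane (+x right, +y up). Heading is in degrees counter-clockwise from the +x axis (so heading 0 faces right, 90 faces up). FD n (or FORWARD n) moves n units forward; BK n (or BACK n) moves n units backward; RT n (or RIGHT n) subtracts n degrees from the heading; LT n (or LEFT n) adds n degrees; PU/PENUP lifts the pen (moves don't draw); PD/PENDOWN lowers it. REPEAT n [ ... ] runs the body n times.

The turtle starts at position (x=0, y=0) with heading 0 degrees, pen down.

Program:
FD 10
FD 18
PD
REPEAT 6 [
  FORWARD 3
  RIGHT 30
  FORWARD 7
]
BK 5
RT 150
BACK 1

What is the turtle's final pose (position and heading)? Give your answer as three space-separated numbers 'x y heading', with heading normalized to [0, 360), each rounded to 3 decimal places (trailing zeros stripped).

Executing turtle program step by step:
Start: pos=(0,0), heading=0, pen down
FD 10: (0,0) -> (10,0) [heading=0, draw]
FD 18: (10,0) -> (28,0) [heading=0, draw]
PD: pen down
REPEAT 6 [
  -- iteration 1/6 --
  FD 3: (28,0) -> (31,0) [heading=0, draw]
  RT 30: heading 0 -> 330
  FD 7: (31,0) -> (37.062,-3.5) [heading=330, draw]
  -- iteration 2/6 --
  FD 3: (37.062,-3.5) -> (39.66,-5) [heading=330, draw]
  RT 30: heading 330 -> 300
  FD 7: (39.66,-5) -> (43.16,-11.062) [heading=300, draw]
  -- iteration 3/6 --
  FD 3: (43.16,-11.062) -> (44.66,-13.66) [heading=300, draw]
  RT 30: heading 300 -> 270
  FD 7: (44.66,-13.66) -> (44.66,-20.66) [heading=270, draw]
  -- iteration 4/6 --
  FD 3: (44.66,-20.66) -> (44.66,-23.66) [heading=270, draw]
  RT 30: heading 270 -> 240
  FD 7: (44.66,-23.66) -> (41.16,-29.722) [heading=240, draw]
  -- iteration 5/6 --
  FD 3: (41.16,-29.722) -> (39.66,-32.321) [heading=240, draw]
  RT 30: heading 240 -> 210
  FD 7: (39.66,-32.321) -> (33.598,-35.821) [heading=210, draw]
  -- iteration 6/6 --
  FD 3: (33.598,-35.821) -> (31,-37.321) [heading=210, draw]
  RT 30: heading 210 -> 180
  FD 7: (31,-37.321) -> (24,-37.321) [heading=180, draw]
]
BK 5: (24,-37.321) -> (29,-37.321) [heading=180, draw]
RT 150: heading 180 -> 30
BK 1: (29,-37.321) -> (28.134,-37.821) [heading=30, draw]
Final: pos=(28.134,-37.821), heading=30, 16 segment(s) drawn

Answer: 28.134 -37.821 30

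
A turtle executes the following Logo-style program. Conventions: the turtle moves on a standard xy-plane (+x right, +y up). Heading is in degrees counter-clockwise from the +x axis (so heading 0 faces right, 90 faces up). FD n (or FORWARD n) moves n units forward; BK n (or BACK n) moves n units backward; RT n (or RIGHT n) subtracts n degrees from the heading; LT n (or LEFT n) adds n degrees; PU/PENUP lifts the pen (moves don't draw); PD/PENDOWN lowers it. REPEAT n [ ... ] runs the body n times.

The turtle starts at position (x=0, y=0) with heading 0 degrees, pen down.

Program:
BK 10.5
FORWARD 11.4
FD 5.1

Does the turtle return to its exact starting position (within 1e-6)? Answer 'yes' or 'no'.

Executing turtle program step by step:
Start: pos=(0,0), heading=0, pen down
BK 10.5: (0,0) -> (-10.5,0) [heading=0, draw]
FD 11.4: (-10.5,0) -> (0.9,0) [heading=0, draw]
FD 5.1: (0.9,0) -> (6,0) [heading=0, draw]
Final: pos=(6,0), heading=0, 3 segment(s) drawn

Start position: (0, 0)
Final position: (6, 0)
Distance = 6; >= 1e-6 -> NOT closed

Answer: no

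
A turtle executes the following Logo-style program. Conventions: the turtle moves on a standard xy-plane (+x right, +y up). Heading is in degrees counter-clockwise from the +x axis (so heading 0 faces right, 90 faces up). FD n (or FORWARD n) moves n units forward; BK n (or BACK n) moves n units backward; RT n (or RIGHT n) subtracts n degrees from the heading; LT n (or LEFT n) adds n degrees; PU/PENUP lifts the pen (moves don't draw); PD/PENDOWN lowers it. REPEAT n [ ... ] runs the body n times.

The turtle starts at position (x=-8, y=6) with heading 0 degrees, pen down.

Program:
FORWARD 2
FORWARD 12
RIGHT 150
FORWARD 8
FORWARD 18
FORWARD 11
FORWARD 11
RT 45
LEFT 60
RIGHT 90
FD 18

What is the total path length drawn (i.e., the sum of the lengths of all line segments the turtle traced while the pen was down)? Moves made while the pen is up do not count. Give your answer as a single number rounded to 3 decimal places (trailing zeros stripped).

Executing turtle program step by step:
Start: pos=(-8,6), heading=0, pen down
FD 2: (-8,6) -> (-6,6) [heading=0, draw]
FD 12: (-6,6) -> (6,6) [heading=0, draw]
RT 150: heading 0 -> 210
FD 8: (6,6) -> (-0.928,2) [heading=210, draw]
FD 18: (-0.928,2) -> (-16.517,-7) [heading=210, draw]
FD 11: (-16.517,-7) -> (-26.043,-12.5) [heading=210, draw]
FD 11: (-26.043,-12.5) -> (-35.569,-18) [heading=210, draw]
RT 45: heading 210 -> 165
LT 60: heading 165 -> 225
RT 90: heading 225 -> 135
FD 18: (-35.569,-18) -> (-48.297,-5.272) [heading=135, draw]
Final: pos=(-48.297,-5.272), heading=135, 7 segment(s) drawn

Segment lengths:
  seg 1: (-8,6) -> (-6,6), length = 2
  seg 2: (-6,6) -> (6,6), length = 12
  seg 3: (6,6) -> (-0.928,2), length = 8
  seg 4: (-0.928,2) -> (-16.517,-7), length = 18
  seg 5: (-16.517,-7) -> (-26.043,-12.5), length = 11
  seg 6: (-26.043,-12.5) -> (-35.569,-18), length = 11
  seg 7: (-35.569,-18) -> (-48.297,-5.272), length = 18
Total = 80

Answer: 80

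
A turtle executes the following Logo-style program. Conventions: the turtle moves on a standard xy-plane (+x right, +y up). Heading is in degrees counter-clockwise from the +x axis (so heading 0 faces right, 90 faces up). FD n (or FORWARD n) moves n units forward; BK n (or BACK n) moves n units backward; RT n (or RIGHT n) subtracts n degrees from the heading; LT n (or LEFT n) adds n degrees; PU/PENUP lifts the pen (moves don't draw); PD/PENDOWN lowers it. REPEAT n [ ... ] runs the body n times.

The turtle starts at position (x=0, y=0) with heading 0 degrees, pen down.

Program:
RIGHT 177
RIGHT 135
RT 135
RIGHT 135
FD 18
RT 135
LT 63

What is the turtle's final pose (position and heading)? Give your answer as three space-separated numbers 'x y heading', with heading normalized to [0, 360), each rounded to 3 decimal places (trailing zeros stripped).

Answer: -13.377 12.044 66

Derivation:
Executing turtle program step by step:
Start: pos=(0,0), heading=0, pen down
RT 177: heading 0 -> 183
RT 135: heading 183 -> 48
RT 135: heading 48 -> 273
RT 135: heading 273 -> 138
FD 18: (0,0) -> (-13.377,12.044) [heading=138, draw]
RT 135: heading 138 -> 3
LT 63: heading 3 -> 66
Final: pos=(-13.377,12.044), heading=66, 1 segment(s) drawn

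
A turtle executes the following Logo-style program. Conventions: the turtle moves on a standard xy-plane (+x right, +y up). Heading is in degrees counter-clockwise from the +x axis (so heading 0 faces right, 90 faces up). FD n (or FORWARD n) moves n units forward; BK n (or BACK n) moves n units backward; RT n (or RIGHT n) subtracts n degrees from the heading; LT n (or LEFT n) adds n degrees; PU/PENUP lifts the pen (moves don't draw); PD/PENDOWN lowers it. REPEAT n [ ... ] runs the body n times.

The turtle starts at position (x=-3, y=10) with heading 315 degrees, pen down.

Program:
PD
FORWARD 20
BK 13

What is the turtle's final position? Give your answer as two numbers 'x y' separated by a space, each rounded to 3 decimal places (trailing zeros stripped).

Executing turtle program step by step:
Start: pos=(-3,10), heading=315, pen down
PD: pen down
FD 20: (-3,10) -> (11.142,-4.142) [heading=315, draw]
BK 13: (11.142,-4.142) -> (1.95,5.05) [heading=315, draw]
Final: pos=(1.95,5.05), heading=315, 2 segment(s) drawn

Answer: 1.95 5.05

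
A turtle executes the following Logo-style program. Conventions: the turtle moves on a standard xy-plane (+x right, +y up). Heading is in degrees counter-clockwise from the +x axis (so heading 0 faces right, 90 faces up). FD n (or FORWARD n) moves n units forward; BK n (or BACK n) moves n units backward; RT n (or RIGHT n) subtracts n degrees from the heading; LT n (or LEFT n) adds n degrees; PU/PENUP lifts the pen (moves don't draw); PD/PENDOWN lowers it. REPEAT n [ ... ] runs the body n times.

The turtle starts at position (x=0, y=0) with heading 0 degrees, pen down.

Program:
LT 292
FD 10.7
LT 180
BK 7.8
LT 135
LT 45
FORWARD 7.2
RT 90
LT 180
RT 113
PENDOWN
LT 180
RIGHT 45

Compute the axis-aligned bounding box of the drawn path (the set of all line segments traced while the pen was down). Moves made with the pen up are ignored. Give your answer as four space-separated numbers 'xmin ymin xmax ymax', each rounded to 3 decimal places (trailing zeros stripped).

Executing turtle program step by step:
Start: pos=(0,0), heading=0, pen down
LT 292: heading 0 -> 292
FD 10.7: (0,0) -> (4.008,-9.921) [heading=292, draw]
LT 180: heading 292 -> 112
BK 7.8: (4.008,-9.921) -> (6.93,-17.153) [heading=112, draw]
LT 135: heading 112 -> 247
LT 45: heading 247 -> 292
FD 7.2: (6.93,-17.153) -> (9.627,-23.829) [heading=292, draw]
RT 90: heading 292 -> 202
LT 180: heading 202 -> 22
RT 113: heading 22 -> 269
PD: pen down
LT 180: heading 269 -> 89
RT 45: heading 89 -> 44
Final: pos=(9.627,-23.829), heading=44, 3 segment(s) drawn

Segment endpoints: x in {0, 4.008, 6.93, 9.627}, y in {-23.829, -17.153, -9.921, 0}
xmin=0, ymin=-23.829, xmax=9.627, ymax=0

Answer: 0 -23.829 9.627 0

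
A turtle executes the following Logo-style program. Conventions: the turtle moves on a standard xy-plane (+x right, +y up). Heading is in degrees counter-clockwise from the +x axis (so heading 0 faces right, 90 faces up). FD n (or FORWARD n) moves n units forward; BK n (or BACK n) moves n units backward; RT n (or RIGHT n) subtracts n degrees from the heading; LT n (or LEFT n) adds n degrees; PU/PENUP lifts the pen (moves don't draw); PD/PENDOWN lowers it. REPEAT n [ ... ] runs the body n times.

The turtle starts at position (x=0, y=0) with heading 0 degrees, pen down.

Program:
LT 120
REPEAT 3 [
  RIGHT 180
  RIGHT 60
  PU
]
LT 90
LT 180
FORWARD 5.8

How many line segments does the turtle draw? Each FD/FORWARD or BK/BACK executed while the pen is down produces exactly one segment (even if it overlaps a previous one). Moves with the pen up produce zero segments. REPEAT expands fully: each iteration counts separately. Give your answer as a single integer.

Executing turtle program step by step:
Start: pos=(0,0), heading=0, pen down
LT 120: heading 0 -> 120
REPEAT 3 [
  -- iteration 1/3 --
  RT 180: heading 120 -> 300
  RT 60: heading 300 -> 240
  PU: pen up
  -- iteration 2/3 --
  RT 180: heading 240 -> 60
  RT 60: heading 60 -> 0
  PU: pen up
  -- iteration 3/3 --
  RT 180: heading 0 -> 180
  RT 60: heading 180 -> 120
  PU: pen up
]
LT 90: heading 120 -> 210
LT 180: heading 210 -> 30
FD 5.8: (0,0) -> (5.023,2.9) [heading=30, move]
Final: pos=(5.023,2.9), heading=30, 0 segment(s) drawn
Segments drawn: 0

Answer: 0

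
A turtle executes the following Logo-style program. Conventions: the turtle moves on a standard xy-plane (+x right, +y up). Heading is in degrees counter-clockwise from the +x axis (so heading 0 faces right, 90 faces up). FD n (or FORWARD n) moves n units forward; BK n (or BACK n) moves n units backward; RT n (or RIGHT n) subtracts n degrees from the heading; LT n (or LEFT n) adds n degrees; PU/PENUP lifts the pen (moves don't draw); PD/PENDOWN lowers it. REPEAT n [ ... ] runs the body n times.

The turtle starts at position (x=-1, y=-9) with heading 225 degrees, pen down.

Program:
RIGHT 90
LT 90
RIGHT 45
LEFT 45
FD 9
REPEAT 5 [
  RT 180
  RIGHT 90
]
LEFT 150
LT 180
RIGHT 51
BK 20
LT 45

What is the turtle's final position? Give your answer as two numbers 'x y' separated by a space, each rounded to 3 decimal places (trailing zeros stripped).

Answer: 4.392 0.816

Derivation:
Executing turtle program step by step:
Start: pos=(-1,-9), heading=225, pen down
RT 90: heading 225 -> 135
LT 90: heading 135 -> 225
RT 45: heading 225 -> 180
LT 45: heading 180 -> 225
FD 9: (-1,-9) -> (-7.364,-15.364) [heading=225, draw]
REPEAT 5 [
  -- iteration 1/5 --
  RT 180: heading 225 -> 45
  RT 90: heading 45 -> 315
  -- iteration 2/5 --
  RT 180: heading 315 -> 135
  RT 90: heading 135 -> 45
  -- iteration 3/5 --
  RT 180: heading 45 -> 225
  RT 90: heading 225 -> 135
  -- iteration 4/5 --
  RT 180: heading 135 -> 315
  RT 90: heading 315 -> 225
  -- iteration 5/5 --
  RT 180: heading 225 -> 45
  RT 90: heading 45 -> 315
]
LT 150: heading 315 -> 105
LT 180: heading 105 -> 285
RT 51: heading 285 -> 234
BK 20: (-7.364,-15.364) -> (4.392,0.816) [heading=234, draw]
LT 45: heading 234 -> 279
Final: pos=(4.392,0.816), heading=279, 2 segment(s) drawn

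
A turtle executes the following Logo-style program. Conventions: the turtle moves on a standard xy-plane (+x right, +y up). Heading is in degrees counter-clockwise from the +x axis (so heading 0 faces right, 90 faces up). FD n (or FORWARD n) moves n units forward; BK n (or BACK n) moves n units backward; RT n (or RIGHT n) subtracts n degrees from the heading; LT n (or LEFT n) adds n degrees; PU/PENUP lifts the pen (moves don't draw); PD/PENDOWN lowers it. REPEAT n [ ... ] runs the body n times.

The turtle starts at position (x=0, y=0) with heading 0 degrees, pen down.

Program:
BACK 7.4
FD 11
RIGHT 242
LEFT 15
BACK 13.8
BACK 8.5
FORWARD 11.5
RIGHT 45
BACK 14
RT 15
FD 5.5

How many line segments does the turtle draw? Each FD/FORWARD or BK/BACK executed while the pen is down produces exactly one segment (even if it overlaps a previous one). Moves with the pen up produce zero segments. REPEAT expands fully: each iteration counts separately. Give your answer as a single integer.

Answer: 7

Derivation:
Executing turtle program step by step:
Start: pos=(0,0), heading=0, pen down
BK 7.4: (0,0) -> (-7.4,0) [heading=0, draw]
FD 11: (-7.4,0) -> (3.6,0) [heading=0, draw]
RT 242: heading 0 -> 118
LT 15: heading 118 -> 133
BK 13.8: (3.6,0) -> (13.012,-10.093) [heading=133, draw]
BK 8.5: (13.012,-10.093) -> (18.809,-16.309) [heading=133, draw]
FD 11.5: (18.809,-16.309) -> (10.966,-7.899) [heading=133, draw]
RT 45: heading 133 -> 88
BK 14: (10.966,-7.899) -> (10.477,-21.89) [heading=88, draw]
RT 15: heading 88 -> 73
FD 5.5: (10.477,-21.89) -> (12.085,-16.63) [heading=73, draw]
Final: pos=(12.085,-16.63), heading=73, 7 segment(s) drawn
Segments drawn: 7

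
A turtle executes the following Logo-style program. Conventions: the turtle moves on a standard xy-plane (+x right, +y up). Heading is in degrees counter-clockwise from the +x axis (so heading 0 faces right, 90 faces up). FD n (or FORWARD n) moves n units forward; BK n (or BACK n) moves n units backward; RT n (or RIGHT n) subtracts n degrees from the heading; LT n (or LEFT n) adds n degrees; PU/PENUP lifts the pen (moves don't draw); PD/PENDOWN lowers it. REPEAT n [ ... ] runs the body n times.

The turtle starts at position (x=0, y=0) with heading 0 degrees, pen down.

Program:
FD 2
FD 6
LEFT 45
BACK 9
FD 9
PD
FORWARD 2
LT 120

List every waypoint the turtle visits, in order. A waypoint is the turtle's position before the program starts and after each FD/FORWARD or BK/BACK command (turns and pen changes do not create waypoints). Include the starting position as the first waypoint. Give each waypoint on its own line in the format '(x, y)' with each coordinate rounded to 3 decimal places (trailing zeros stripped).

Answer: (0, 0)
(2, 0)
(8, 0)
(1.636, -6.364)
(8, 0)
(9.414, 1.414)

Derivation:
Executing turtle program step by step:
Start: pos=(0,0), heading=0, pen down
FD 2: (0,0) -> (2,0) [heading=0, draw]
FD 6: (2,0) -> (8,0) [heading=0, draw]
LT 45: heading 0 -> 45
BK 9: (8,0) -> (1.636,-6.364) [heading=45, draw]
FD 9: (1.636,-6.364) -> (8,0) [heading=45, draw]
PD: pen down
FD 2: (8,0) -> (9.414,1.414) [heading=45, draw]
LT 120: heading 45 -> 165
Final: pos=(9.414,1.414), heading=165, 5 segment(s) drawn
Waypoints (6 total):
(0, 0)
(2, 0)
(8, 0)
(1.636, -6.364)
(8, 0)
(9.414, 1.414)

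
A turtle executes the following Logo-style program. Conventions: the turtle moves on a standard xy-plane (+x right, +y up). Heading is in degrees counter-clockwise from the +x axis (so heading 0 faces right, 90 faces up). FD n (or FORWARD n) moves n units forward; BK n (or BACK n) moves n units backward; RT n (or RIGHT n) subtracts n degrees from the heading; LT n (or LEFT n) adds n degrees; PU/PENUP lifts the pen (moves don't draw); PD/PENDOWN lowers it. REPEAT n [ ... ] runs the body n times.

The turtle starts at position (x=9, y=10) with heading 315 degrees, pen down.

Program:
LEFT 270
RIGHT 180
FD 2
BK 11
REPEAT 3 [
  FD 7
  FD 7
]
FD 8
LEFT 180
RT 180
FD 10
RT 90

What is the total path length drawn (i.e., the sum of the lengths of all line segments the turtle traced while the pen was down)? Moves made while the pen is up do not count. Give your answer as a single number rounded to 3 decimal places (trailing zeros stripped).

Answer: 73

Derivation:
Executing turtle program step by step:
Start: pos=(9,10), heading=315, pen down
LT 270: heading 315 -> 225
RT 180: heading 225 -> 45
FD 2: (9,10) -> (10.414,11.414) [heading=45, draw]
BK 11: (10.414,11.414) -> (2.636,3.636) [heading=45, draw]
REPEAT 3 [
  -- iteration 1/3 --
  FD 7: (2.636,3.636) -> (7.586,8.586) [heading=45, draw]
  FD 7: (7.586,8.586) -> (12.536,13.536) [heading=45, draw]
  -- iteration 2/3 --
  FD 7: (12.536,13.536) -> (17.485,18.485) [heading=45, draw]
  FD 7: (17.485,18.485) -> (22.435,23.435) [heading=45, draw]
  -- iteration 3/3 --
  FD 7: (22.435,23.435) -> (27.385,28.385) [heading=45, draw]
  FD 7: (27.385,28.385) -> (32.335,33.335) [heading=45, draw]
]
FD 8: (32.335,33.335) -> (37.991,38.991) [heading=45, draw]
LT 180: heading 45 -> 225
RT 180: heading 225 -> 45
FD 10: (37.991,38.991) -> (45.062,46.062) [heading=45, draw]
RT 90: heading 45 -> 315
Final: pos=(45.062,46.062), heading=315, 10 segment(s) drawn

Segment lengths:
  seg 1: (9,10) -> (10.414,11.414), length = 2
  seg 2: (10.414,11.414) -> (2.636,3.636), length = 11
  seg 3: (2.636,3.636) -> (7.586,8.586), length = 7
  seg 4: (7.586,8.586) -> (12.536,13.536), length = 7
  seg 5: (12.536,13.536) -> (17.485,18.485), length = 7
  seg 6: (17.485,18.485) -> (22.435,23.435), length = 7
  seg 7: (22.435,23.435) -> (27.385,28.385), length = 7
  seg 8: (27.385,28.385) -> (32.335,33.335), length = 7
  seg 9: (32.335,33.335) -> (37.991,38.991), length = 8
  seg 10: (37.991,38.991) -> (45.062,46.062), length = 10
Total = 73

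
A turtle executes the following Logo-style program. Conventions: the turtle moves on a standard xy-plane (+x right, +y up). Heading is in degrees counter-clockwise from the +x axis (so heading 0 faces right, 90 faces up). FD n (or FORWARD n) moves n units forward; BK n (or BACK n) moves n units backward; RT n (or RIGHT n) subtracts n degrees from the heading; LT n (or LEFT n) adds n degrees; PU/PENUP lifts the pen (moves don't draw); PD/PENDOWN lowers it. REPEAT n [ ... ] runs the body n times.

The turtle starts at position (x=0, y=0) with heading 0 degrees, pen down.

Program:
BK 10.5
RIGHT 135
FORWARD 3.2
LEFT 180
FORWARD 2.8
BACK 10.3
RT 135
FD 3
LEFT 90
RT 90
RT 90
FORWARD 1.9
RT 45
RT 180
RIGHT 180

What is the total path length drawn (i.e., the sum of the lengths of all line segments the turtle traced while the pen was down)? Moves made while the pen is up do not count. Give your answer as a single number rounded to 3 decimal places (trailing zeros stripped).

Executing turtle program step by step:
Start: pos=(0,0), heading=0, pen down
BK 10.5: (0,0) -> (-10.5,0) [heading=0, draw]
RT 135: heading 0 -> 225
FD 3.2: (-10.5,0) -> (-12.763,-2.263) [heading=225, draw]
LT 180: heading 225 -> 45
FD 2.8: (-12.763,-2.263) -> (-10.783,-0.283) [heading=45, draw]
BK 10.3: (-10.783,-0.283) -> (-18.066,-7.566) [heading=45, draw]
RT 135: heading 45 -> 270
FD 3: (-18.066,-7.566) -> (-18.066,-10.566) [heading=270, draw]
LT 90: heading 270 -> 0
RT 90: heading 0 -> 270
RT 90: heading 270 -> 180
FD 1.9: (-18.066,-10.566) -> (-19.966,-10.566) [heading=180, draw]
RT 45: heading 180 -> 135
RT 180: heading 135 -> 315
RT 180: heading 315 -> 135
Final: pos=(-19.966,-10.566), heading=135, 6 segment(s) drawn

Segment lengths:
  seg 1: (0,0) -> (-10.5,0), length = 10.5
  seg 2: (-10.5,0) -> (-12.763,-2.263), length = 3.2
  seg 3: (-12.763,-2.263) -> (-10.783,-0.283), length = 2.8
  seg 4: (-10.783,-0.283) -> (-18.066,-7.566), length = 10.3
  seg 5: (-18.066,-7.566) -> (-18.066,-10.566), length = 3
  seg 6: (-18.066,-10.566) -> (-19.966,-10.566), length = 1.9
Total = 31.7

Answer: 31.7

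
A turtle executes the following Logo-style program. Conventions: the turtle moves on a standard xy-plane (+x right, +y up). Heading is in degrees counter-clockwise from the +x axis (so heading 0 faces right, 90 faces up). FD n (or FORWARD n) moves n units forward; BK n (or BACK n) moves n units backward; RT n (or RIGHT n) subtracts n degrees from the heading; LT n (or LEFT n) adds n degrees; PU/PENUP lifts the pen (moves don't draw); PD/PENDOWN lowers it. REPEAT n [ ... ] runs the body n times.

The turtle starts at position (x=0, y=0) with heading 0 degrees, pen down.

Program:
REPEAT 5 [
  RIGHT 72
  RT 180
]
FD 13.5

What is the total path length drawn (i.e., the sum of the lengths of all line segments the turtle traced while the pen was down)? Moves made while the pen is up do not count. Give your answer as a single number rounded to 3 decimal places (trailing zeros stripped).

Executing turtle program step by step:
Start: pos=(0,0), heading=0, pen down
REPEAT 5 [
  -- iteration 1/5 --
  RT 72: heading 0 -> 288
  RT 180: heading 288 -> 108
  -- iteration 2/5 --
  RT 72: heading 108 -> 36
  RT 180: heading 36 -> 216
  -- iteration 3/5 --
  RT 72: heading 216 -> 144
  RT 180: heading 144 -> 324
  -- iteration 4/5 --
  RT 72: heading 324 -> 252
  RT 180: heading 252 -> 72
  -- iteration 5/5 --
  RT 72: heading 72 -> 0
  RT 180: heading 0 -> 180
]
FD 13.5: (0,0) -> (-13.5,0) [heading=180, draw]
Final: pos=(-13.5,0), heading=180, 1 segment(s) drawn

Segment lengths:
  seg 1: (0,0) -> (-13.5,0), length = 13.5
Total = 13.5

Answer: 13.5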